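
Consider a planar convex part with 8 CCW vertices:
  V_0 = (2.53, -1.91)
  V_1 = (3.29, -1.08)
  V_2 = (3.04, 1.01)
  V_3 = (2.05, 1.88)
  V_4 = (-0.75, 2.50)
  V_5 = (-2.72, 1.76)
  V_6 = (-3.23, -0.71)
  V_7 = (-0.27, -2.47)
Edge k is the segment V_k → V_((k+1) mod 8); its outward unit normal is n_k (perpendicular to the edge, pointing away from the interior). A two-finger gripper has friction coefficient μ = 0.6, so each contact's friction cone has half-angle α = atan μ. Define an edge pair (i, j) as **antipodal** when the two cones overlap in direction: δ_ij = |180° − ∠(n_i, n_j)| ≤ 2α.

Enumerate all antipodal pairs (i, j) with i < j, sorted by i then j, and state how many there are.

count = 12; pairs: (0,3), (0,4), (0,5), (1,5), (1,6), (2,5), (2,6), (2,7), (3,6), (3,7), (4,6), (4,7)

α = atan 0.6 = 30.96°;  2α = 61.93°
n_0 = (+0.7375, -0.6753)
n_1 = (+0.9929, +0.1188)
n_2 = (+0.6601, +0.7512)
n_3 = (+0.2162, +0.9764)
n_4 = (-0.3516, +0.9361)
n_5 = (-0.9793, +0.2022)
n_6 = (-0.5111, -0.8595)
n_7 = (+0.1961, -0.9806)
  (0,1): δ = 130.70°  ·
  (0,2): δ = 88.83°  ·
  (0,3): δ = 60.01°  ✓
  (0,4): δ = 26.93°  ✓
  (0,5): δ = 30.81°  ✓
  (0,6): δ = 101.74°  ·
  (0,7): δ = 143.79°  ·
  (1,2): δ = 138.13°  ·
  (1,3): δ = 109.31°  ·
  (1,4): δ = 76.23°  ·
  (1,5): δ = 18.49°  ✓
  (1,6): δ = 52.44°  ✓
  (1,7): δ = 94.49°  ·
  (2,3): δ = 151.18°  ·
  (2,4): δ = 118.10°  ·
  (2,5): δ = 60.36°  ✓
  (2,6): δ = 10.57°  ✓
  (2,7): δ = 52.62°  ✓
  (3,4): δ = 146.93°  ·
  (3,5): δ = 89.18°  ·
  (3,6): δ = 18.25°  ✓
  (3,7): δ = 23.80°  ✓
  (4,5): δ = 122.25°  ·
  (4,6): δ = 51.32°  ✓
  (4,7): δ = 9.28°  ✓
  (5,6): δ = 109.07°  ·
  (5,7): δ = 67.02°  ·
  (6,7): δ = 137.95°  ·
antipodal pairs: 12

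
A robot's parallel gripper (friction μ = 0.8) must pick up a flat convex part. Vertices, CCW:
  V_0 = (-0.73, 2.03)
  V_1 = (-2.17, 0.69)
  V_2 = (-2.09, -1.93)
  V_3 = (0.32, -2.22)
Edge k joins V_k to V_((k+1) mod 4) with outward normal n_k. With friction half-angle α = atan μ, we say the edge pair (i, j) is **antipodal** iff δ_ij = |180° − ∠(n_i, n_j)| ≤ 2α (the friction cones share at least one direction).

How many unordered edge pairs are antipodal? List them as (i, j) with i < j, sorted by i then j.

count = 4; pairs: (0,2), (0,3), (1,3), (2,3)

α = atan 0.8 = 38.66°;  2α = 77.32°
n_0 = (-0.6812, +0.7321)
n_1 = (-0.9995, -0.0305)
n_2 = (-0.1195, -0.9928)
n_3 = (+0.9708, +0.2398)
  (0,1): δ = 131.19°  ·
  (0,2): δ = 49.80°  ✓
  (0,3): δ = 60.94°  ✓
  (1,2): δ = 98.61°  ·
  (1,3): δ = 12.13°  ✓
  (2,3): δ = 69.26°  ✓
antipodal pairs: 4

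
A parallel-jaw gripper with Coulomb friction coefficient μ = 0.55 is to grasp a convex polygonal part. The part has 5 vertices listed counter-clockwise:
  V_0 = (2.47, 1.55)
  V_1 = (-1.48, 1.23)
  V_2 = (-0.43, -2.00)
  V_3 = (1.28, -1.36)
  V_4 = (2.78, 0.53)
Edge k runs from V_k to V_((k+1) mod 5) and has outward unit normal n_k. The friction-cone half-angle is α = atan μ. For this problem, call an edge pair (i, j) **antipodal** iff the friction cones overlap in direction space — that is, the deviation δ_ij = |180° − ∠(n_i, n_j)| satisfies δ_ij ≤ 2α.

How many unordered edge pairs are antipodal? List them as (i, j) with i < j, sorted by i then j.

count = 4; pairs: (0,2), (0,3), (1,3), (1,4)

α = atan 0.55 = 28.81°;  2α = 57.62°
n_0 = (-0.0807, +0.9967)
n_1 = (-0.9510, -0.3092)
n_2 = (+0.3505, -0.9366)
n_3 = (+0.7833, -0.6217)
n_4 = (+0.9568, +0.2908)
  (0,1): δ = 76.62°  ·
  (0,2): δ = 15.89°  ✓
  (0,3): δ = 46.93°  ✓
  (0,4): δ = 102.27°  ·
  (1,2): δ = 87.49°  ·
  (1,3): δ = 56.45°  ✓
  (1,4): δ = 1.10°  ✓
  (2,3): δ = 148.96°  ·
  (2,4): δ = 93.61°  ·
  (3,4): δ = 124.66°  ·
antipodal pairs: 4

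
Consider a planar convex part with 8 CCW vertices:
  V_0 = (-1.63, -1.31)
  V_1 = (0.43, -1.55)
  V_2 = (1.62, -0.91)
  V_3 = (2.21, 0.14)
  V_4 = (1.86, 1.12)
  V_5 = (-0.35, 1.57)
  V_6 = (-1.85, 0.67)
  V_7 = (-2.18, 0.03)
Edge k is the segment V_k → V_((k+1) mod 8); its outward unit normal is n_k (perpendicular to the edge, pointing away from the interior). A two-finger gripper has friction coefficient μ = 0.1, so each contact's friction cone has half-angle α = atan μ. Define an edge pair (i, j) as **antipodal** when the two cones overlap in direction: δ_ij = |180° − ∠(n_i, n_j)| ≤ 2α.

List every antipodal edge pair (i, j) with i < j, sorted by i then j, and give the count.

α = atan 0.1 = 5.71°;  2α = 11.42°
n_0 = (-0.1157, -0.9933)
n_1 = (+0.4737, -0.8807)
n_2 = (+0.8718, -0.4899)
n_3 = (+0.9417, +0.3363)
n_4 = (+0.1995, +0.9799)
n_5 = (-0.5145, +0.8575)
n_6 = (-0.8888, +0.4583)
n_7 = (-0.9251, -0.3797)
  (0,1): δ = 145.08°  ·
  (0,2): δ = 112.69°  ·
  (0,3): δ = 63.70°  ·
  (0,4): δ = 4.86°  ✓
  (0,5): δ = 37.61°  ·
  (0,6): δ = 69.37°  ·
  (0,7): δ = 118.96°  ·
  (1,2): δ = 147.60°  ·
  (1,3): δ = 98.62°  ·
  (1,4): δ = 39.78°  ·
  (1,5): δ = 2.69°  ✓
  (1,6): δ = 34.45°  ·
  (1,7): δ = 84.04°  ·
  (2,3): δ = 131.01°  ·
  (2,4): δ = 72.18°  ·
  (2,5): δ = 29.70°  ·
  (2,6): δ = 2.06°  ✓
  (2,7): δ = 51.65°  ·
  (3,4): δ = 121.16°  ·
  (3,5): δ = 78.69°  ·
  (3,6): δ = 46.93°  ·
  (3,7): δ = 2.66°  ✓
  (4,5): δ = 137.53°  ·
  (4,6): δ = 105.77°  ·
  (4,7): δ = 56.18°  ·
  (5,6): δ = 148.24°  ·
  (5,7): δ = 98.65°  ·
  (6,7): δ = 130.41°  ·
antipodal pairs: 4

count = 4; pairs: (0,4), (1,5), (2,6), (3,7)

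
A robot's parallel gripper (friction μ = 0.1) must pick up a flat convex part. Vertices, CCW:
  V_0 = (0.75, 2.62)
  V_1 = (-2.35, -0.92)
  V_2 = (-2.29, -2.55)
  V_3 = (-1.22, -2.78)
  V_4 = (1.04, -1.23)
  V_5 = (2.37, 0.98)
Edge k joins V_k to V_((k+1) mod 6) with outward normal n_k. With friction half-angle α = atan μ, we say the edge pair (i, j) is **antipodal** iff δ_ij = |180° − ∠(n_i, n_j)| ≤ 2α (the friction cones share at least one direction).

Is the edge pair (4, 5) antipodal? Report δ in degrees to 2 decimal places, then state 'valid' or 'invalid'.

δ = 104.31°, invalid

α = atan 0.1 = 5.71°;  2α = 11.42°
edge 4: e_4 = (+1.33, +2.21);  n_4 = (+0.8568, -0.5156)
edge 5: e_5 = (-1.62, +1.64);  n_5 = (+0.7114, +0.7028)
∠(n_4, n_5) = 75.69°
δ = |180° − 75.69°| = 104.31°
104.31° > 2α = 11.42°  →  invalid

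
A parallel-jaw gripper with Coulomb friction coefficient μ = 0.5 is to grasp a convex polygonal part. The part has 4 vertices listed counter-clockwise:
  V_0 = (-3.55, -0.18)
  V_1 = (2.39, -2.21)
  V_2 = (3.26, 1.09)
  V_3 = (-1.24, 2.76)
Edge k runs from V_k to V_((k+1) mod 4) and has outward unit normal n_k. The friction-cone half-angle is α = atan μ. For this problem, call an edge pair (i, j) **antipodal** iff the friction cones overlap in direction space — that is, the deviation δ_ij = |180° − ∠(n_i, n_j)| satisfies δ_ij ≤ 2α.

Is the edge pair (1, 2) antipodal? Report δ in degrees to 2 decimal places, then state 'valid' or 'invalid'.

α = atan 0.5 = 26.57°;  2α = 53.13°
edge 1: e_1 = (+0.87, +3.30);  n_1 = (+0.9670, -0.2549)
edge 2: e_2 = (-4.50, +1.67);  n_2 = (+0.3479, +0.9375)
∠(n_1, n_2) = 84.41°
δ = |180° − 84.41°| = 95.59°
95.59° > 2α = 53.13°  →  invalid

δ = 95.59°, invalid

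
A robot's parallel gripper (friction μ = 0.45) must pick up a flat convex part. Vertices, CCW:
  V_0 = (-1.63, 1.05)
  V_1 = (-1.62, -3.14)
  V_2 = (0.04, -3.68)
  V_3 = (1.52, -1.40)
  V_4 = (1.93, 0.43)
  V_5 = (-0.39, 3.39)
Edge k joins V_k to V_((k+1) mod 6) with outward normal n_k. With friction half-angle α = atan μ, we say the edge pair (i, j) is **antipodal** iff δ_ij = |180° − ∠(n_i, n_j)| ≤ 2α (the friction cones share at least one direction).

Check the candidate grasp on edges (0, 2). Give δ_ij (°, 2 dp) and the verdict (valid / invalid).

α = atan 0.45 = 24.23°;  2α = 48.46°
edge 0: e_0 = (+0.01, -4.19);  n_0 = (-1.0000, -0.0024)
edge 2: e_2 = (+1.48, +2.28);  n_2 = (+0.8388, -0.5445)
∠(n_0, n_2) = 146.87°
δ = |180° − 146.87°| = 33.13°
33.13° ≤ 2α = 48.46°  →  valid

δ = 33.13°, valid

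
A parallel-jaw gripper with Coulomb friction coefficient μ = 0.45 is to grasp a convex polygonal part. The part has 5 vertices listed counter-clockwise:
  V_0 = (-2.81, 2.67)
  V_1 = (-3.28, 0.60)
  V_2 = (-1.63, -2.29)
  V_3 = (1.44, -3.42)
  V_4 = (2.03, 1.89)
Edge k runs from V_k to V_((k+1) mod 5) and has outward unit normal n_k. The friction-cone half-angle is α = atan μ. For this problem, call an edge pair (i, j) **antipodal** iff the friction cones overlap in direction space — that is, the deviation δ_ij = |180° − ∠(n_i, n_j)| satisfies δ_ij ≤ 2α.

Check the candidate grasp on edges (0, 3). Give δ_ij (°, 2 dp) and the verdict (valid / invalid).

δ = 6.45°, valid

α = atan 0.45 = 24.23°;  2α = 48.46°
edge 0: e_0 = (-0.47, -2.07);  n_0 = (-0.9752, +0.2214)
edge 3: e_3 = (+0.59, +5.31);  n_3 = (+0.9939, -0.1104)
∠(n_0, n_3) = 173.55°
δ = |180° − 173.55°| = 6.45°
6.45° ≤ 2α = 48.46°  →  valid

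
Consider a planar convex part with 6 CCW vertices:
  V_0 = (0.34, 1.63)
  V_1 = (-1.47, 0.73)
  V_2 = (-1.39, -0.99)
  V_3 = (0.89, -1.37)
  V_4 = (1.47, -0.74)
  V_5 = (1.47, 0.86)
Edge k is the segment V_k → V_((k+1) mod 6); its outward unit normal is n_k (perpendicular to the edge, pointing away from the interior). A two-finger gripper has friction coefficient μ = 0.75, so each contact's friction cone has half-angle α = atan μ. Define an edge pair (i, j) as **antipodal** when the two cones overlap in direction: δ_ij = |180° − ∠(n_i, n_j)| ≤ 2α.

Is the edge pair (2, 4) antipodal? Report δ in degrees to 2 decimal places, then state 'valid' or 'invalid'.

α = atan 0.75 = 36.87°;  2α = 73.74°
edge 2: e_2 = (+2.28, -0.38);  n_2 = (-0.1644, -0.9864)
edge 4: e_4 = (+0.00, +1.60);  n_4 = (+1.0000, -0.0000)
∠(n_2, n_4) = 99.46°
δ = |180° − 99.46°| = 80.54°
80.54° > 2α = 73.74°  →  invalid

δ = 80.54°, invalid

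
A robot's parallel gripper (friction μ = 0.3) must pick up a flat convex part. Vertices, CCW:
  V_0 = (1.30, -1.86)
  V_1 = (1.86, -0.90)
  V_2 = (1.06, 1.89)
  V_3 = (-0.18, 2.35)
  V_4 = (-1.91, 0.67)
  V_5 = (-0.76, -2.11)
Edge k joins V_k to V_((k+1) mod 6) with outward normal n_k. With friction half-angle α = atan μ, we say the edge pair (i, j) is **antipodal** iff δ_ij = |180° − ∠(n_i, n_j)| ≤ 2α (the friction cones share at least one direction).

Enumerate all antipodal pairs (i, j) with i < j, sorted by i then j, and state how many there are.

count = 3; pairs: (0,3), (1,4), (2,5)

α = atan 0.3 = 16.70°;  2α = 33.40°
n_0 = (+0.8638, -0.5039)
n_1 = (+0.9613, +0.2756)
n_2 = (+0.3478, +0.9376)
n_3 = (-0.6967, +0.7174)
n_4 = (-0.9241, -0.3823)
n_5 = (+0.1205, -0.9927)
  (0,1): δ = 133.74°  ·
  (0,2): δ = 80.10°  ·
  (0,3): δ = 15.58°  ✓
  (0,4): δ = 52.73°  ·
  (0,5): δ = 127.18°  ·
  (1,2): δ = 126.35°  ·
  (1,3): δ = 61.84°  ·
  (1,4): δ = 6.47°  ✓
  (1,5): δ = 80.92°  ·
  (2,3): δ = 115.49°  ·
  (2,4): δ = 47.17°  ·
  (2,5): δ = 27.27°  ✓
  (3,4): δ = 111.69°  ·
  (3,5): δ = 37.24°  ·
  (4,5): δ = 105.55°  ·
antipodal pairs: 3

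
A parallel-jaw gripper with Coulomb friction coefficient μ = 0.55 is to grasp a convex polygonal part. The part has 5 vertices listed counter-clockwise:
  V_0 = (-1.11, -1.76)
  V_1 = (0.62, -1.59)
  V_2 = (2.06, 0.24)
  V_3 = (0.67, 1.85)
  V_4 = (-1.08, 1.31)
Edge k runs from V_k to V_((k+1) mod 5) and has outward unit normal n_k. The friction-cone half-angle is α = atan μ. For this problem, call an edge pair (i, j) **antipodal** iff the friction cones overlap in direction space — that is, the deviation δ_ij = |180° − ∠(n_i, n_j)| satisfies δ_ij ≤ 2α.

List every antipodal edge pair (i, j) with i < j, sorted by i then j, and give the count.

α = atan 0.55 = 28.81°;  2α = 57.62°
n_0 = (+0.0978, -0.9952)
n_1 = (+0.7859, -0.6184)
n_2 = (+0.7569, +0.6535)
n_3 = (-0.2949, +0.9555)
n_4 = (-1.0000, +0.0098)
  (0,1): δ = 133.81°  ·
  (0,2): δ = 54.81°  ✓
  (0,3): δ = 11.54°  ✓
  (0,4): δ = 83.83°  ·
  (1,2): δ = 101.00°  ·
  (1,3): δ = 34.65°  ✓
  (1,4): δ = 37.64°  ✓
  (2,3): δ = 113.66°  ·
  (2,4): δ = 41.37°  ✓
  (3,4): δ = 107.71°  ·
antipodal pairs: 5

count = 5; pairs: (0,2), (0,3), (1,3), (1,4), (2,4)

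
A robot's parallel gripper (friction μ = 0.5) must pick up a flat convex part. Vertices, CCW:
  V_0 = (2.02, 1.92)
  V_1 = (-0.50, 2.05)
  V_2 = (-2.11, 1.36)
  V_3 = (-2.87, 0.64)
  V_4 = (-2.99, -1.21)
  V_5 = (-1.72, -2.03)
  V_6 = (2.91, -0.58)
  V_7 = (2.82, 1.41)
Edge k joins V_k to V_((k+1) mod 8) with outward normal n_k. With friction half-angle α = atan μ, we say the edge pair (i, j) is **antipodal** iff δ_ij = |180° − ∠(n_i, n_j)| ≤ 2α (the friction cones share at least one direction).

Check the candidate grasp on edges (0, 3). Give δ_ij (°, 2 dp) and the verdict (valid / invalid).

δ = 90.76°, invalid

α = atan 0.5 = 26.57°;  2α = 53.13°
edge 0: e_0 = (-2.52, +0.13);  n_0 = (+0.0515, +0.9987)
edge 3: e_3 = (-0.12, -1.85);  n_3 = (-0.9979, +0.0647)
∠(n_0, n_3) = 89.24°
δ = |180° − 89.24°| = 90.76°
90.76° > 2α = 53.13°  →  invalid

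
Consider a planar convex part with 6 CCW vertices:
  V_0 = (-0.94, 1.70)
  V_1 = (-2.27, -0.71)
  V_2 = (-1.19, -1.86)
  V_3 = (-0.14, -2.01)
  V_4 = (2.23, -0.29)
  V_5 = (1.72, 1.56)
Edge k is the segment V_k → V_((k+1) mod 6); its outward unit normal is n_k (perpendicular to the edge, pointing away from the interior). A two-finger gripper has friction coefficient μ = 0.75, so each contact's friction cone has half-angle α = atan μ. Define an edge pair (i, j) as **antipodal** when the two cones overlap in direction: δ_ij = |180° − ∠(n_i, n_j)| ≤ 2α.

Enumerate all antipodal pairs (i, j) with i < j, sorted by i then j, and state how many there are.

α = atan 0.75 = 36.87°;  2α = 73.74°
n_0 = (-0.8755, +0.4832)
n_1 = (-0.7289, -0.6846)
n_2 = (-0.1414, -0.9899)
n_3 = (+0.5874, -0.8093)
n_4 = (+0.9640, +0.2658)
n_5 = (+0.0526, +0.9986)
  (0,1): δ = 107.91°  ·
  (0,2): δ = 69.24°  ✓
  (0,3): δ = 25.14°  ✓
  (0,4): δ = 44.31°  ✓
  (0,5): δ = 115.88°  ·
  (1,2): δ = 141.33°  ·
  (1,3): δ = 97.23°  ·
  (1,4): δ = 27.79°  ✓
  (1,5): δ = 43.79°  ✓
  (2,3): δ = 135.90°  ·
  (2,4): δ = 66.46°  ✓
  (2,5): δ = 5.12°  ✓
  (3,4): δ = 110.56°  ·
  (3,5): δ = 38.98°  ✓
  (4,5): δ = 108.43°  ·
antipodal pairs: 8

count = 8; pairs: (0,2), (0,3), (0,4), (1,4), (1,5), (2,4), (2,5), (3,5)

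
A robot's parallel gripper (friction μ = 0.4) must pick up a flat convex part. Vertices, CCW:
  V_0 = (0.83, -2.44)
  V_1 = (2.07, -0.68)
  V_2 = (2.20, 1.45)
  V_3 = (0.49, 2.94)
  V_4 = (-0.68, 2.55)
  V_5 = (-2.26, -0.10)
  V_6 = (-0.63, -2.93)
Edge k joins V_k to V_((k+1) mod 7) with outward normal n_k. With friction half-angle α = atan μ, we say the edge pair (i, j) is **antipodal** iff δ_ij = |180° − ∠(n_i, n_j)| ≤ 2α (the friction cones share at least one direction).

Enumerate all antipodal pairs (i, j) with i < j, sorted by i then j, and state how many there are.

count = 7; pairs: (0,3), (0,4), (1,4), (1,5), (2,5), (3,6), (4,6)

α = atan 0.4 = 21.80°;  2α = 43.60°
n_0 = (+0.8175, -0.5760)
n_1 = (+0.9981, -0.0609)
n_2 = (+0.6569, +0.7539)
n_3 = (-0.3162, +0.9487)
n_4 = (-0.8589, +0.5121)
n_5 = (-0.8665, -0.4991)
n_6 = (+0.3182, -0.9480)
  (0,1): δ = 148.33°  ·
  (0,2): δ = 95.90°  ·
  (0,3): δ = 36.40°  ✓
  (0,4): δ = 4.36°  ✓
  (0,5): δ = 65.11°  ·
  (0,6): δ = 143.72°  ·
  (1,2): δ = 127.57°  ·
  (1,3): δ = 68.07°  ·
  (1,4): δ = 27.31°  ✓
  (1,5): δ = 33.43°  ✓
  (1,6): δ = 112.05°  ·
  (2,3): δ = 120.50°  ·
  (2,4): δ = 79.74°  ·
  (2,5): δ = 18.99°  ✓
  (2,6): δ = 59.62°  ·
  (3,4): δ = 139.24°  ·
  (3,5): δ = 78.49°  ·
  (3,6): δ = 0.12°  ✓
  (4,5): δ = 119.25°  ·
  (4,6): δ = 40.64°  ✓
  (5,6): δ = 101.39°  ·
antipodal pairs: 7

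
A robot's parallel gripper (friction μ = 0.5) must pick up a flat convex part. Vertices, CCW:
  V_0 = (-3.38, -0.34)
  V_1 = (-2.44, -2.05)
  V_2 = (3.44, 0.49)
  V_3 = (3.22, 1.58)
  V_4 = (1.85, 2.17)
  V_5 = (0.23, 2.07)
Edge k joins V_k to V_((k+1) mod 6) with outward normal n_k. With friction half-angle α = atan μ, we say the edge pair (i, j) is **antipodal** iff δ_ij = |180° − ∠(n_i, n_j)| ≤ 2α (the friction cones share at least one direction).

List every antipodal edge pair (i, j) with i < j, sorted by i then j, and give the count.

α = atan 0.5 = 26.57°;  2α = 53.13°
n_0 = (-0.8763, -0.4817)
n_1 = (+0.3966, -0.9180)
n_2 = (+0.9802, +0.1978)
n_3 = (+0.3955, +0.9185)
n_4 = (-0.0616, +0.9981)
n_5 = (-0.5552, +0.8317)
  (0,1): δ = 95.43°  ·
  (0,2): δ = 17.39°  ✓
  (0,3): δ = 37.90°  ✓
  (0,4): δ = 64.73°  ·
  (0,5): δ = 94.93°  ·
  (1,2): δ = 101.95°  ·
  (1,3): δ = 46.66°  ✓
  (1,4): δ = 19.83°  ✓
  (1,5): δ = 10.36°  ✓
  (2,3): δ = 124.71°  ·
  (2,4): δ = 97.88°  ·
  (2,5): δ = 67.68°  ·
  (3,4): δ = 153.17°  ·
  (3,5): δ = 122.97°  ·
  (4,5): δ = 149.81°  ·
antipodal pairs: 5

count = 5; pairs: (0,2), (0,3), (1,3), (1,4), (1,5)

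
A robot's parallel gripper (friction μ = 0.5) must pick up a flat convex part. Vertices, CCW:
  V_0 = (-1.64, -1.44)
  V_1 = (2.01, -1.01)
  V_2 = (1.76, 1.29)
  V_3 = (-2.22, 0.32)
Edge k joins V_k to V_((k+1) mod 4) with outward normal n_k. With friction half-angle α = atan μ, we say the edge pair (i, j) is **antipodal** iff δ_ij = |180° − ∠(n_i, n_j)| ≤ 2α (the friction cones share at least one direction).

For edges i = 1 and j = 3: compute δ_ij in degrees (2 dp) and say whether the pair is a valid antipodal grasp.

α = atan 0.5 = 26.57°;  2α = 53.13°
edge 1: e_1 = (-0.25, +2.30);  n_1 = (+0.9941, +0.1081)
edge 3: e_3 = (+0.58, -1.76);  n_3 = (-0.9498, -0.3130)
∠(n_1, n_3) = 167.96°
δ = |180° − 167.96°| = 12.04°
12.04° ≤ 2α = 53.13°  →  valid

δ = 12.04°, valid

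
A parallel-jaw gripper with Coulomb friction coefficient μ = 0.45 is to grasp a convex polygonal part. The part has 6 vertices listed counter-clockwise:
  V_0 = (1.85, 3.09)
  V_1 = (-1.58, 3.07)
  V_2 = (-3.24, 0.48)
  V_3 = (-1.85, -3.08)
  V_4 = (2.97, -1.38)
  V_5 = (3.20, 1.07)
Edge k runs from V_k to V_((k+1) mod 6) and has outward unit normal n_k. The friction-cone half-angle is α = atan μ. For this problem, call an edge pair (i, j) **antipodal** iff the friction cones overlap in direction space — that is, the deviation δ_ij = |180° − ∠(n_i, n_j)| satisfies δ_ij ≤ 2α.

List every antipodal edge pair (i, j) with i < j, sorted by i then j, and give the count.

count = 5; pairs: (0,3), (1,3), (1,4), (2,4), (2,5)

α = atan 0.45 = 24.23°;  2α = 48.46°
n_0 = (-0.0058, +1.0000)
n_1 = (-0.8419, +0.5396)
n_2 = (-0.9315, -0.3637)
n_3 = (+0.3326, -0.9431)
n_4 = (+0.9956, -0.0935)
n_5 = (+0.8314, +0.5556)
  (0,1): δ = 122.99°  ·
  (0,2): δ = 69.01°  ·
  (0,3): δ = 19.09°  ✓
  (0,4): δ = 84.30°  ·
  (0,5): δ = 123.42°  ·
  (1,2): δ = 126.01°  ·
  (1,3): δ = 37.92°  ✓
  (1,4): δ = 27.29°  ✓
  (1,5): δ = 66.41°  ·
  (2,3): δ = 91.90°  ·
  (2,4): δ = 26.69°  ✓
  (2,5): δ = 12.43°  ✓
  (3,4): δ = 114.79°  ·
  (3,5): δ = 75.67°  ·
  (4,5): δ = 140.88°  ·
antipodal pairs: 5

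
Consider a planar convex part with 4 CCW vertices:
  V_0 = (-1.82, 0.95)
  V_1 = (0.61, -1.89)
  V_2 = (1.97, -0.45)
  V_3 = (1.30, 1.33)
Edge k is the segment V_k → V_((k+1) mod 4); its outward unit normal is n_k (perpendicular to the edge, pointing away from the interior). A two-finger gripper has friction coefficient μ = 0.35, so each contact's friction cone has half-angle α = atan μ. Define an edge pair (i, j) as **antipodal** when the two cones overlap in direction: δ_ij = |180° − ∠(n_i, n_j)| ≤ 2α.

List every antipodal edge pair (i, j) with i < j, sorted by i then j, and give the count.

count = 1; pairs: (0,2)

α = atan 0.35 = 19.29°;  2α = 38.58°
n_0 = (-0.7598, -0.6501)
n_1 = (+0.7270, -0.6866)
n_2 = (+0.9359, +0.3523)
n_3 = (-0.1209, +0.9927)
  (0,1): δ = 83.91°  ·
  (0,2): δ = 19.92°  ✓
  (0,3): δ = 56.39°  ·
  (1,2): δ = 116.01°  ·
  (1,3): δ = 39.69°  ·
  (2,3): δ = 103.68°  ·
antipodal pairs: 1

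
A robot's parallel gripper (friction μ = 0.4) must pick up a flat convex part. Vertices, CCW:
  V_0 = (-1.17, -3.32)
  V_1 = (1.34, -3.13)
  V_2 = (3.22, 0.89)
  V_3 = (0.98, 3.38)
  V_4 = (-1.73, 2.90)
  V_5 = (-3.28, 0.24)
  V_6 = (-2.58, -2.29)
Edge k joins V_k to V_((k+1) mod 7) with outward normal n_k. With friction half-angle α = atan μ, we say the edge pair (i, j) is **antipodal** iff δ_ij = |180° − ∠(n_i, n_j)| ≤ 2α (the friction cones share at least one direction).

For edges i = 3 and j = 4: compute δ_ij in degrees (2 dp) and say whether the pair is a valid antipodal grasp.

δ = 130.27°, invalid

α = atan 0.4 = 21.80°;  2α = 43.60°
edge 3: e_3 = (-2.71, -0.48);  n_3 = (-0.1744, +0.9847)
edge 4: e_4 = (-1.55, -2.66);  n_4 = (-0.8640, +0.5035)
∠(n_3, n_4) = 49.73°
δ = |180° − 49.73°| = 130.27°
130.27° > 2α = 43.60°  →  invalid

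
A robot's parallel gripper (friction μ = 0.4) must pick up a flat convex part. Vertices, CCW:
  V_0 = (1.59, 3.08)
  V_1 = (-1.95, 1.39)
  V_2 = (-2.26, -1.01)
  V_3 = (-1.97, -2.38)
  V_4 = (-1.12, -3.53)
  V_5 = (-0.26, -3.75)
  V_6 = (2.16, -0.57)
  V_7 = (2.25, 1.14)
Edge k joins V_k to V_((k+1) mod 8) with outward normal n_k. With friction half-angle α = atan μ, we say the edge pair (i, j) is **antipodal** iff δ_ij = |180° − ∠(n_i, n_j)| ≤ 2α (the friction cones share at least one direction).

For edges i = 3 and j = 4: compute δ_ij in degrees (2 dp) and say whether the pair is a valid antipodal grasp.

α = atan 0.4 = 21.80°;  2α = 43.60°
edge 3: e_3 = (+0.85, -1.15);  n_3 = (-0.8042, -0.5944)
edge 4: e_4 = (+0.86, -0.22);  n_4 = (-0.2478, -0.9688)
∠(n_3, n_4) = 39.18°
δ = |180° − 39.18°| = 140.82°
140.82° > 2α = 43.60°  →  invalid

δ = 140.82°, invalid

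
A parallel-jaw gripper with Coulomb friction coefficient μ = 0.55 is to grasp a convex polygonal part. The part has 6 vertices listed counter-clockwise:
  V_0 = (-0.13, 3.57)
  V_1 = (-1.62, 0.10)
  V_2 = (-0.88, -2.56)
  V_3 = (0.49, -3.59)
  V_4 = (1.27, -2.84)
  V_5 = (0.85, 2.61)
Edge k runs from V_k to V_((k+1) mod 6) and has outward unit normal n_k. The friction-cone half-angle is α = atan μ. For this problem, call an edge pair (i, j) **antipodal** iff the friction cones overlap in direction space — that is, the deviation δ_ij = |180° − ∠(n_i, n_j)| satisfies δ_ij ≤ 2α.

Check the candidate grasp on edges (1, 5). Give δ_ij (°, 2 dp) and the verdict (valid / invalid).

α = atan 0.55 = 28.81°;  2α = 57.62°
edge 1: e_1 = (+0.74, -2.66);  n_1 = (-0.9634, -0.2680)
edge 5: e_5 = (-0.98, +0.96);  n_5 = (+0.6998, +0.7144)
∠(n_1, n_5) = 149.96°
δ = |180° − 149.96°| = 30.04°
30.04° ≤ 2α = 57.62°  →  valid

δ = 30.04°, valid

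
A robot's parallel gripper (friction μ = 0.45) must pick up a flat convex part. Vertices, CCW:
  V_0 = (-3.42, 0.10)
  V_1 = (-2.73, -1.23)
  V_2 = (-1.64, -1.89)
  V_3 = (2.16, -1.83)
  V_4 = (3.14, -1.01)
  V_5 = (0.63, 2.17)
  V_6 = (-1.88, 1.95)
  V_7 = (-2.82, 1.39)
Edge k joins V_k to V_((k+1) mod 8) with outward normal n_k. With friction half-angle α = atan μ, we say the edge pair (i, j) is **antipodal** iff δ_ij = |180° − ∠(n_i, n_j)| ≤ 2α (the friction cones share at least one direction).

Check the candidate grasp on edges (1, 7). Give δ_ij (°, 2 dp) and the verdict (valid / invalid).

δ = 96.25°, invalid

α = atan 0.45 = 24.23°;  2α = 48.46°
edge 1: e_1 = (+1.09, -0.66);  n_1 = (-0.5180, -0.8554)
edge 7: e_7 = (-0.60, -1.29);  n_7 = (-0.9067, +0.4217)
∠(n_1, n_7) = 83.75°
δ = |180° − 83.75°| = 96.25°
96.25° > 2α = 48.46°  →  invalid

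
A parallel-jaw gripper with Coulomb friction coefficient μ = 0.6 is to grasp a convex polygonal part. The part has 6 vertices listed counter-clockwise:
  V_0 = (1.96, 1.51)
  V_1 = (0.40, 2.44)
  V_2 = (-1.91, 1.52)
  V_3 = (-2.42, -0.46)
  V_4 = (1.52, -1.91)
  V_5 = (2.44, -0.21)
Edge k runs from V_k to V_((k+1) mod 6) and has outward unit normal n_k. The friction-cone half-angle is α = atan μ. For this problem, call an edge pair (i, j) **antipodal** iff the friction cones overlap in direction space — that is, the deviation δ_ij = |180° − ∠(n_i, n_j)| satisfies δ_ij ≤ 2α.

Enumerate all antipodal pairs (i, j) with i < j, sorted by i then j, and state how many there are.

count = 6; pairs: (0,3), (1,3), (1,4), (2,4), (2,5), (3,5)

α = atan 0.6 = 30.96°;  2α = 61.93°
n_0 = (+0.5121, +0.8589)
n_1 = (-0.3700, +0.9290)
n_2 = (-0.9684, +0.2494)
n_3 = (-0.3454, -0.9385)
n_4 = (+0.8795, -0.4759)
n_5 = (+0.9632, +0.2688)
  (0,1): δ = 127.48°  ·
  (0,2): δ = 73.64°  ·
  (0,3): δ = 10.60°  ✓
  (0,4): δ = 92.38°  ·
  (0,5): δ = 136.39°  ·
  (1,2): δ = 126.16°  ·
  (1,3): δ = 41.92°  ✓
  (1,4): δ = 39.86°  ✓
  (1,5): δ = 83.88°  ·
  (2,3): δ = 95.76°  ·
  (2,4): δ = 13.98°  ✓
  (2,5): δ = 30.04°  ✓
  (3,4): δ = 98.22°  ·
  (3,5): δ = 54.20°  ✓
  (4,5): δ = 135.99°  ·
antipodal pairs: 6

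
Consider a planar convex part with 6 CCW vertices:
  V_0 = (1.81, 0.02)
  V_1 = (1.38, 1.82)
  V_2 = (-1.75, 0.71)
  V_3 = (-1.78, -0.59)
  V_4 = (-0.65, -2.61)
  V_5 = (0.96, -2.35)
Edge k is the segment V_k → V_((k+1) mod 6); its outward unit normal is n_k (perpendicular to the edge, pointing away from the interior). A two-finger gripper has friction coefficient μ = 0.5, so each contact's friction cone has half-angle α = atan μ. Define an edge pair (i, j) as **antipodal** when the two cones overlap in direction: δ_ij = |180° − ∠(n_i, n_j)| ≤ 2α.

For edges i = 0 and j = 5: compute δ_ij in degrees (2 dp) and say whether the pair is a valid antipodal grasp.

δ = 146.83°, invalid

α = atan 0.5 = 26.57°;  2α = 53.13°
edge 0: e_0 = (-0.43, +1.80);  n_0 = (+0.9726, +0.2324)
edge 5: e_5 = (+0.85, +2.37);  n_5 = (+0.9413, -0.3376)
∠(n_0, n_5) = 33.17°
δ = |180° − 33.17°| = 146.83°
146.83° > 2α = 53.13°  →  invalid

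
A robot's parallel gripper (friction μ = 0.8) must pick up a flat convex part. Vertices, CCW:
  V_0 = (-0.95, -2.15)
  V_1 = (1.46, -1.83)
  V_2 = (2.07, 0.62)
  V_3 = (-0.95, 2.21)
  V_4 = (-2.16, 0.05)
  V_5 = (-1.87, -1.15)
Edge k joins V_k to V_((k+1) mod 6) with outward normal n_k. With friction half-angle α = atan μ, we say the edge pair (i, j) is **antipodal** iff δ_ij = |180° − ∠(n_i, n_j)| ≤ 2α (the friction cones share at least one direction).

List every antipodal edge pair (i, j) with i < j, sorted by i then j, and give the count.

count = 7; pairs: (0,2), (0,3), (1,3), (1,4), (1,5), (2,4), (2,5)

α = atan 0.8 = 38.66°;  2α = 77.32°
n_0 = (+0.1316, -0.9913)
n_1 = (+0.9704, -0.2416)
n_2 = (+0.4659, +0.8849)
n_3 = (-0.8724, +0.4887)
n_4 = (-0.9720, -0.2349)
n_5 = (-0.7359, -0.6771)
  (0,1): δ = 111.54°  ·
  (0,2): δ = 35.33°  ✓
  (0,3): δ = 53.18°  ✓
  (0,4): δ = 96.02°  ·
  (0,5): δ = 125.05°  ·
  (1,2): δ = 103.79°  ·
  (1,3): δ = 15.28°  ✓
  (1,4): δ = 27.57°  ✓
  (1,5): δ = 56.60°  ✓
  (2,3): δ = 91.49°  ·
  (2,4): δ = 48.65°  ✓
  (2,5): δ = 19.62°  ✓
  (3,4): δ = 137.16°  ·
  (3,5): δ = 108.13°  ·
  (4,5): δ = 150.97°  ·
antipodal pairs: 7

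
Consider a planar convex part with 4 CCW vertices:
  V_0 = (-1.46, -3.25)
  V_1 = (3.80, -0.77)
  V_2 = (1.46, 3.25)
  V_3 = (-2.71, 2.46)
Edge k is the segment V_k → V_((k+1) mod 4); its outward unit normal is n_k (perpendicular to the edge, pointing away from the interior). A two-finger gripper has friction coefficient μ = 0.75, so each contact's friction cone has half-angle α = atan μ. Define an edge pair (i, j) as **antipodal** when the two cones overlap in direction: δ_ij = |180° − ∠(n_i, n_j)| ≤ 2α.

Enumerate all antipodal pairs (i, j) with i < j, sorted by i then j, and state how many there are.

count = 2; pairs: (0,2), (1,3)

α = atan 0.75 = 36.87°;  2α = 73.74°
n_0 = (+0.4265, -0.9045)
n_1 = (+0.8642, +0.5031)
n_2 = (-0.1861, +0.9825)
n_3 = (-0.9769, -0.2138)
  (0,1): δ = 85.04°  ·
  (0,2): δ = 14.52°  ✓
  (0,3): δ = 77.10°  ·
  (1,2): δ = 109.48°  ·
  (1,3): δ = 17.86°  ✓
  (2,3): δ = 88.38°  ·
antipodal pairs: 2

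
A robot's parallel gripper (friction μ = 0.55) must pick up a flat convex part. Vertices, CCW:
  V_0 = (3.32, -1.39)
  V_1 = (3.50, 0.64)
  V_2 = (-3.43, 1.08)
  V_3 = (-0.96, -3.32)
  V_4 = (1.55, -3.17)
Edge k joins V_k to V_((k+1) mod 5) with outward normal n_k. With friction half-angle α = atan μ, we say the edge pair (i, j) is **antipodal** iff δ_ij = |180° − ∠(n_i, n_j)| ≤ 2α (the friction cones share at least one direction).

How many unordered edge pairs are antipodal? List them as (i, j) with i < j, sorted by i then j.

count = 4; pairs: (0,2), (1,2), (1,3), (1,4)

α = atan 0.55 = 28.81°;  2α = 57.62°
n_0 = (+0.9961, -0.0883)
n_1 = (+0.0634, +0.9980)
n_2 = (-0.8720, -0.4895)
n_3 = (+0.0597, -0.9982)
n_4 = (+0.7091, -0.7051)
  (0,1): δ = 88.57°  ·
  (0,2): δ = 34.38°  ✓
  (0,3): δ = 98.49°  ·
  (0,4): δ = 140.23°  ·
  (1,2): δ = 57.06°  ✓
  (1,3): δ = 7.05°  ✓
  (1,4): δ = 48.79°  ✓
  (2,3): δ = 115.89°  ·
  (2,4): δ = 74.15°  ·
  (3,4): δ = 138.26°  ·
antipodal pairs: 4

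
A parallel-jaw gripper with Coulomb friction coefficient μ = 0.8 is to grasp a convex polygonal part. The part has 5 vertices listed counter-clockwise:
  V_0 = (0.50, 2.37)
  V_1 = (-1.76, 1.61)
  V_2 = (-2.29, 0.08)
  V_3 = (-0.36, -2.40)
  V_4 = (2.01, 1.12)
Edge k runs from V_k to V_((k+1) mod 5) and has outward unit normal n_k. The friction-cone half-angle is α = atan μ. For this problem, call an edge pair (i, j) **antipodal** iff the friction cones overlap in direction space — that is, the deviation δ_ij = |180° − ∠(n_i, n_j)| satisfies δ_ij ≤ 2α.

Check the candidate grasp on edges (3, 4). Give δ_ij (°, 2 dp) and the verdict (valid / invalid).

α = atan 0.8 = 38.66°;  2α = 77.32°
edge 3: e_3 = (+2.37, +3.52);  n_3 = (+0.8295, -0.5585)
edge 4: e_4 = (-1.51, +1.25);  n_4 = (+0.6377, +0.7703)
∠(n_3, n_4) = 84.33°
δ = |180° − 84.33°| = 95.67°
95.67° > 2α = 77.32°  →  invalid

δ = 95.67°, invalid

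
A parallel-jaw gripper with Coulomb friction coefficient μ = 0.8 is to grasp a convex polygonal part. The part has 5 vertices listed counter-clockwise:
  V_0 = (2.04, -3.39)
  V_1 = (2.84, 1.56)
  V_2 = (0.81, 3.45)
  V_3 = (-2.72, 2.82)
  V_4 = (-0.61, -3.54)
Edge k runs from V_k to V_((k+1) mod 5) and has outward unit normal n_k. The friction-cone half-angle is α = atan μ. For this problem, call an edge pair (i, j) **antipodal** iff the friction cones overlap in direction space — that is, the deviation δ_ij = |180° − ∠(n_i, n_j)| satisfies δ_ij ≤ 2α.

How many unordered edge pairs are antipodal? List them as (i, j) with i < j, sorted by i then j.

α = atan 0.8 = 38.66°;  2α = 77.32°
n_0 = (+0.9872, -0.1595)
n_1 = (+0.6814, +0.7319)
n_2 = (-0.1757, +0.9844)
n_3 = (-0.9491, -0.3149)
n_4 = (+0.0565, -0.9984)
  (0,1): δ = 123.77°  ·
  (0,2): δ = 70.70°  ✓
  (0,3): δ = 27.53°  ✓
  (0,4): δ = 102.42°  ·
  (1,2): δ = 126.93°  ·
  (1,3): δ = 28.69°  ✓
  (1,4): δ = 46.19°  ✓
  (2,3): δ = 81.77°  ·
  (2,4): δ = 6.88°  ✓
  (3,4): δ = 105.11°  ·
antipodal pairs: 5

count = 5; pairs: (0,2), (0,3), (1,3), (1,4), (2,4)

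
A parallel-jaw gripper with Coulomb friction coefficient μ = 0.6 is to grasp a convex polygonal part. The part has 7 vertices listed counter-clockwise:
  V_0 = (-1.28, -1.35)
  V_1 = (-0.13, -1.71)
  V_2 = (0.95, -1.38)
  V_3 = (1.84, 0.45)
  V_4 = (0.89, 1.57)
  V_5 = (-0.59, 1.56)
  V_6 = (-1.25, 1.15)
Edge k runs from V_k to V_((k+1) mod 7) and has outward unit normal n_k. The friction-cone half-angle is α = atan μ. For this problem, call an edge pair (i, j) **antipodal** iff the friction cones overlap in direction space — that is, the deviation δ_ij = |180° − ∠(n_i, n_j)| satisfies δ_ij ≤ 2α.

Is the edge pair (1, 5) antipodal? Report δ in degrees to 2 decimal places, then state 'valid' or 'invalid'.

α = atan 0.6 = 30.96°;  2α = 61.93°
edge 1: e_1 = (+1.08, +0.33);  n_1 = (+0.2922, -0.9564)
edge 5: e_5 = (-0.66, -0.41);  n_5 = (-0.5277, +0.8494)
∠(n_1, n_5) = 165.14°
δ = |180° − 165.14°| = 14.86°
14.86° ≤ 2α = 61.93°  →  valid

δ = 14.86°, valid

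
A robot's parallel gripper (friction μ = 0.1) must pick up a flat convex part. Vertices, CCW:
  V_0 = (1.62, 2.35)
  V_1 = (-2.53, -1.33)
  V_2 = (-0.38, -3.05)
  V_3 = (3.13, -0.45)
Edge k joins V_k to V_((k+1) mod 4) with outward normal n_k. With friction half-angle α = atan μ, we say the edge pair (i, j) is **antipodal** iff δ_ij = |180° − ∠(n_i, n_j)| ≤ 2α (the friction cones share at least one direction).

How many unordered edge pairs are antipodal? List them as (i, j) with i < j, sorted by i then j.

α = atan 0.1 = 5.71°;  2α = 11.42°
n_0 = (-0.6635, +0.7482)
n_1 = (-0.6247, -0.7809)
n_2 = (+0.5952, -0.8036)
n_3 = (+0.8802, +0.4747)
  (0,1): δ = 80.22°  ·
  (0,2): δ = 5.04°  ✓
  (0,3): δ = 76.77°  ·
  (1,2): δ = 104.81°  ·
  (1,3): δ = 23.00°  ·
  (2,3): δ = 98.19°  ·
antipodal pairs: 1

count = 1; pairs: (0,2)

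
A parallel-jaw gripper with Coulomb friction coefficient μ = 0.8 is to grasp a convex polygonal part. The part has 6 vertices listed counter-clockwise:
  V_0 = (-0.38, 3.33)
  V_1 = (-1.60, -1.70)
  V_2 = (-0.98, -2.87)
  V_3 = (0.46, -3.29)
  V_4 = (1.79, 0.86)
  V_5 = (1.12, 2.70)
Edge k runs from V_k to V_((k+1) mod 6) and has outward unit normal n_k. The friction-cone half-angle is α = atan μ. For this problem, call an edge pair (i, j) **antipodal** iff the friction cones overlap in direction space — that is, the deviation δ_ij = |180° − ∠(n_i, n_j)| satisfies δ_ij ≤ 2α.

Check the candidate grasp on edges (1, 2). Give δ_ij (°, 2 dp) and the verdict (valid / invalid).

δ = 134.18°, invalid

α = atan 0.8 = 38.66°;  2α = 77.32°
edge 1: e_1 = (+0.62, -1.17);  n_1 = (-0.8836, -0.4682)
edge 2: e_2 = (+1.44, -0.42);  n_2 = (-0.2800, -0.9600)
∠(n_1, n_2) = 45.82°
δ = |180° − 45.82°| = 134.18°
134.18° > 2α = 77.32°  →  invalid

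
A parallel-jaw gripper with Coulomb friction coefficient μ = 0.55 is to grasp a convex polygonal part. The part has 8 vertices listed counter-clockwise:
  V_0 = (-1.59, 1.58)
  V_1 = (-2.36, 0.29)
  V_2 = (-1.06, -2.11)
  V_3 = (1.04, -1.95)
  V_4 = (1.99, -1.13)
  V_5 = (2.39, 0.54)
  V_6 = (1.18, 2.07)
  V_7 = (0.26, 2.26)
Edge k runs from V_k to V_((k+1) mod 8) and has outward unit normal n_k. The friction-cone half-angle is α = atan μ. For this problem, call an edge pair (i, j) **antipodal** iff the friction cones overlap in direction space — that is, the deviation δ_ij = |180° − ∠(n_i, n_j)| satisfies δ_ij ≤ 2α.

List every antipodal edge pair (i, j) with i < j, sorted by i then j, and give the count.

count = 12; pairs: (0,2), (0,3), (0,4), (1,4), (1,5), (1,6), (2,5), (2,6), (2,7), (3,6), (3,7), (4,7)

α = atan 0.55 = 28.81°;  2α = 57.62°
n_0 = (-0.8587, +0.5125)
n_1 = (-0.8793, -0.4763)
n_2 = (+0.0760, -0.9971)
n_3 = (+0.6534, -0.7570)
n_4 = (+0.9725, -0.2329)
n_5 = (+0.7844, +0.6203)
n_6 = (+0.2023, +0.9793)
n_7 = (-0.3450, +0.9386)
  (0,1): δ = 120.72°  ·
  (0,2): δ = 54.81°  ✓
  (0,3): δ = 18.37°  ✓
  (0,4): δ = 17.36°  ✓
  (0,5): δ = 69.17°  ·
  (0,6): δ = 109.16°  ·
  (0,7): δ = 141.01°  ·
  (1,2): δ = 114.09°  ·
  (1,3): δ = 77.64°  ·
  (1,4): δ = 41.91°  ✓
  (1,5): δ = 9.90°  ✓
  (1,6): δ = 49.89°  ✓
  (1,7): δ = 81.74°  ·
  (2,3): δ = 143.56°  ·
  (2,4): δ = 107.83°  ·
  (2,5): δ = 56.02°  ✓
  (2,6): δ = 16.03°  ✓
  (2,7): δ = 15.82°  ✓
  (3,4): δ = 144.27°  ·
  (3,5): δ = 92.46°  ·
  (3,6): δ = 52.47°  ✓
  (3,7): δ = 20.62°  ✓
  (4,5): δ = 128.19°  ·
  (4,6): δ = 88.20°  ·
  (4,7): δ = 56.35°  ✓
  (5,6): δ = 140.01°  ·
  (5,7): δ = 108.16°  ·
  (6,7): δ = 148.15°  ·
antipodal pairs: 12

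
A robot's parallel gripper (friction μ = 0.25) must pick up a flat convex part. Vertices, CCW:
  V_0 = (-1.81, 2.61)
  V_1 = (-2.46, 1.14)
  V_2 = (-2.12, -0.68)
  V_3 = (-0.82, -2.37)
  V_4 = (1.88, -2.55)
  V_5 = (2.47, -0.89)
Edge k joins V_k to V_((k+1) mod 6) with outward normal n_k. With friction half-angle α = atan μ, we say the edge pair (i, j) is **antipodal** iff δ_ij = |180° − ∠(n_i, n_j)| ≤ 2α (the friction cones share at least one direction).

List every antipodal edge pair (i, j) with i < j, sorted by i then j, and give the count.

α = atan 0.25 = 14.04°;  2α = 28.07°
n_0 = (-0.9146, +0.4044)
n_1 = (-0.9830, -0.1836)
n_2 = (-0.7926, -0.6097)
n_3 = (-0.0665, -0.9978)
n_4 = (+0.9423, -0.3349)
n_5 = (+0.6330, +0.7741)
  (0,1): δ = 145.56°  ·
  (0,2): δ = 118.58°  ·
  (0,3): δ = 69.96°  ·
  (0,4): δ = 4.29°  ✓
  (0,5): δ = 74.58°  ·
  (1,2): δ = 153.01°  ·
  (1,3): δ = 104.40°  ·
  (1,4): δ = 30.15°  ·
  (1,5): δ = 40.14°  ·
  (2,3): δ = 131.38°  ·
  (2,4): δ = 57.13°  ·
  (2,5): δ = 13.16°  ✓
  (3,4): δ = 105.75°  ·
  (3,5): δ = 35.46°  ·
  (4,5): δ = 109.71°  ·
antipodal pairs: 2

count = 2; pairs: (0,4), (2,5)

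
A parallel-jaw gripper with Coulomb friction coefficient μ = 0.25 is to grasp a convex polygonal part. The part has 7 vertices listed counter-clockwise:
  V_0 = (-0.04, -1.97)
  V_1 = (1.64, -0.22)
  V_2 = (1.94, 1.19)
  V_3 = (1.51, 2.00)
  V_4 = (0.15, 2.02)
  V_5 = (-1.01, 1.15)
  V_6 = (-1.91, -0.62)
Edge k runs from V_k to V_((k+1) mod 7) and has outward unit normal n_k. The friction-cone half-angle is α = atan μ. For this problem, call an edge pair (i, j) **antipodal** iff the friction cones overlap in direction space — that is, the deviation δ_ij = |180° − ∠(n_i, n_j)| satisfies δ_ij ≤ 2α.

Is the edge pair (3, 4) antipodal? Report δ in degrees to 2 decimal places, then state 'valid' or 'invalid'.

δ = 142.29°, invalid

α = atan 0.25 = 14.04°;  2α = 28.07°
edge 3: e_3 = (-1.36, +0.02);  n_3 = (+0.0147, +0.9999)
edge 4: e_4 = (-1.16, -0.87);  n_4 = (-0.6000, +0.8000)
∠(n_3, n_4) = 37.71°
δ = |180° − 37.71°| = 142.29°
142.29° > 2α = 28.07°  →  invalid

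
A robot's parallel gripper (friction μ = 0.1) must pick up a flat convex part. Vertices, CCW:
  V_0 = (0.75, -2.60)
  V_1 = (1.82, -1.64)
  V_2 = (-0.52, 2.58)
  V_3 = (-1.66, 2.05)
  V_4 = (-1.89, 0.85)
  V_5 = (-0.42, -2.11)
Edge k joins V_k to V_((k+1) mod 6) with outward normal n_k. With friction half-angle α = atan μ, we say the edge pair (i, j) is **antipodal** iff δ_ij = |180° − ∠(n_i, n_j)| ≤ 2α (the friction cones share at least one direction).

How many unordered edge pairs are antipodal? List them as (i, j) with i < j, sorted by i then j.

α = atan 0.1 = 5.71°;  2α = 11.42°
n_0 = (+0.6678, -0.7443)
n_1 = (+0.8745, +0.4849)
n_2 = (-0.4216, +0.9068)
n_3 = (-0.9821, +0.1882)
n_4 = (-0.8956, -0.4448)
n_5 = (-0.3863, -0.9224)
  (0,1): δ = 102.89°  ·
  (0,2): δ = 16.96°  ·
  (0,3): δ = 37.25°  ·
  (0,4): δ = 74.51°  ·
  (0,5): δ = 115.38°  ·
  (1,2): δ = 94.07°  ·
  (1,3): δ = 39.86°  ·
  (1,4): δ = 2.60°  ✓
  (1,5): δ = 38.27°  ·
  (2,3): δ = 125.78°  ·
  (2,4): δ = 88.52°  ·
  (2,5): δ = 47.66°  ·
  (3,4): δ = 142.74°  ·
  (3,5): δ = 101.87°  ·
  (4,5): δ = 139.13°  ·
antipodal pairs: 1

count = 1; pairs: (1,4)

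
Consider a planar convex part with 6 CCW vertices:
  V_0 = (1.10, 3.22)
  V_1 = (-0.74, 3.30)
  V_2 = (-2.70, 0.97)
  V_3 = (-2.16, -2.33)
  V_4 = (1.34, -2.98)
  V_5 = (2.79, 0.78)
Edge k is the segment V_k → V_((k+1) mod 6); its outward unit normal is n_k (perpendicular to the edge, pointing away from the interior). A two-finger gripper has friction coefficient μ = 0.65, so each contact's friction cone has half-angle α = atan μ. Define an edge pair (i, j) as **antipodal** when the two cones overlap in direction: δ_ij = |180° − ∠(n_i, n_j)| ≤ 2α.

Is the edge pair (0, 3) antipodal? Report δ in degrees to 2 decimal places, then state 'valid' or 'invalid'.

α = atan 0.65 = 33.02°;  2α = 66.05°
edge 0: e_0 = (-1.84, +0.08);  n_0 = (+0.0434, +0.9991)
edge 3: e_3 = (+3.50, -0.65);  n_3 = (-0.1826, -0.9832)
∠(n_0, n_3) = 171.97°
δ = |180° − 171.97°| = 8.03°
8.03° ≤ 2α = 66.05°  →  valid

δ = 8.03°, valid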